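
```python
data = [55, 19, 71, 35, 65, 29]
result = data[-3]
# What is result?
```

data has length 6. Negative index -3 maps to positive index 6 + (-3) = 3. data[3] = 35.

35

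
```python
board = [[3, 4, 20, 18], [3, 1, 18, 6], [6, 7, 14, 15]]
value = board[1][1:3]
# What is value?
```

board[1] = [3, 1, 18, 6]. board[1] has length 4. The slice board[1][1:3] selects indices [1, 2] (1->1, 2->18), giving [1, 18].

[1, 18]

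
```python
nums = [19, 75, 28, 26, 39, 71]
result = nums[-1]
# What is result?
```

nums has length 6. Negative index -1 maps to positive index 6 + (-1) = 5. nums[5] = 71.

71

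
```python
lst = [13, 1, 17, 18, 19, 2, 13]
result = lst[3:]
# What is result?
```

lst has length 7. The slice lst[3:] selects indices [3, 4, 5, 6] (3->18, 4->19, 5->2, 6->13), giving [18, 19, 2, 13].

[18, 19, 2, 13]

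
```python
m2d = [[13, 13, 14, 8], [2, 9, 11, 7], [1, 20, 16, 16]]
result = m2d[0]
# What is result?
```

m2d has 3 rows. Row 0 is [13, 13, 14, 8].

[13, 13, 14, 8]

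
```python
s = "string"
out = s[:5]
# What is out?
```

s has length 6. The slice s[:5] selects indices [0, 1, 2, 3, 4] (0->'s', 1->'t', 2->'r', 3->'i', 4->'n'), giving 'strin'.

'strin'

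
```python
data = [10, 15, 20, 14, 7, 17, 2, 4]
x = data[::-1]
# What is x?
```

data has length 8. The slice data[::-1] selects indices [7, 6, 5, 4, 3, 2, 1, 0] (7->4, 6->2, 5->17, 4->7, 3->14, 2->20, 1->15, 0->10), giving [4, 2, 17, 7, 14, 20, 15, 10].

[4, 2, 17, 7, 14, 20, 15, 10]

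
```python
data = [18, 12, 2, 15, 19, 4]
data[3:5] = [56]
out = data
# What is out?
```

data starts as [18, 12, 2, 15, 19, 4] (length 6). The slice data[3:5] covers indices [3, 4] with values [15, 19]. Replacing that slice with [56] (different length) produces [18, 12, 2, 56, 4].

[18, 12, 2, 56, 4]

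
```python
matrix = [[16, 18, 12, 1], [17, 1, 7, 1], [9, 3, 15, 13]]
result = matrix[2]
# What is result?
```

matrix has 3 rows. Row 2 is [9, 3, 15, 13].

[9, 3, 15, 13]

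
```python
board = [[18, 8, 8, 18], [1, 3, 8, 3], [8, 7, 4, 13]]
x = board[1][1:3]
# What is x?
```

board[1] = [1, 3, 8, 3]. board[1] has length 4. The slice board[1][1:3] selects indices [1, 2] (1->3, 2->8), giving [3, 8].

[3, 8]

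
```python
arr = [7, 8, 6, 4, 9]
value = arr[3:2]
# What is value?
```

arr has length 5. The slice arr[3:2] resolves to an empty index range, so the result is [].

[]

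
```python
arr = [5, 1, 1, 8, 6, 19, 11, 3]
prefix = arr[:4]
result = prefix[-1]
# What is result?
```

arr has length 8. The slice arr[:4] selects indices [0, 1, 2, 3] (0->5, 1->1, 2->1, 3->8), giving [5, 1, 1, 8]. So prefix = [5, 1, 1, 8]. Then prefix[-1] = 8.

8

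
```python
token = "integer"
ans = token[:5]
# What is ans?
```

token has length 7. The slice token[:5] selects indices [0, 1, 2, 3, 4] (0->'i', 1->'n', 2->'t', 3->'e', 4->'g'), giving 'integ'.

'integ'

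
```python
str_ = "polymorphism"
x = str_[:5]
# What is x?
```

str_ has length 12. The slice str_[:5] selects indices [0, 1, 2, 3, 4] (0->'p', 1->'o', 2->'l', 3->'y', 4->'m'), giving 'polym'.

'polym'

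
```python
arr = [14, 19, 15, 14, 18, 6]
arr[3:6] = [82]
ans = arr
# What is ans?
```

arr starts as [14, 19, 15, 14, 18, 6] (length 6). The slice arr[3:6] covers indices [3, 4, 5] with values [14, 18, 6]. Replacing that slice with [82] (different length) produces [14, 19, 15, 82].

[14, 19, 15, 82]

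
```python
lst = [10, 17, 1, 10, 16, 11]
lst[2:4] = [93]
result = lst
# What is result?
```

lst starts as [10, 17, 1, 10, 16, 11] (length 6). The slice lst[2:4] covers indices [2, 3] with values [1, 10]. Replacing that slice with [93] (different length) produces [10, 17, 93, 16, 11].

[10, 17, 93, 16, 11]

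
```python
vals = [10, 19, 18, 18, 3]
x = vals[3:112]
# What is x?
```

vals has length 5. The slice vals[3:112] selects indices [3, 4] (3->18, 4->3), giving [18, 3].

[18, 3]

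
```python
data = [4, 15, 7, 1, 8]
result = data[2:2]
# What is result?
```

data has length 5. The slice data[2:2] resolves to an empty index range, so the result is [].

[]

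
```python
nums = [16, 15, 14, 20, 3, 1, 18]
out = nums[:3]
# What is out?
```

nums has length 7. The slice nums[:3] selects indices [0, 1, 2] (0->16, 1->15, 2->14), giving [16, 15, 14].

[16, 15, 14]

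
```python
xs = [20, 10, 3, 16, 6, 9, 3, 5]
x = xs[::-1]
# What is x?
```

xs has length 8. The slice xs[::-1] selects indices [7, 6, 5, 4, 3, 2, 1, 0] (7->5, 6->3, 5->9, 4->6, 3->16, 2->3, 1->10, 0->20), giving [5, 3, 9, 6, 16, 3, 10, 20].

[5, 3, 9, 6, 16, 3, 10, 20]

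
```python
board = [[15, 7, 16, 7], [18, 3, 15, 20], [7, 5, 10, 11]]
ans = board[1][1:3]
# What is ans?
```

board[1] = [18, 3, 15, 20]. board[1] has length 4. The slice board[1][1:3] selects indices [1, 2] (1->3, 2->15), giving [3, 15].

[3, 15]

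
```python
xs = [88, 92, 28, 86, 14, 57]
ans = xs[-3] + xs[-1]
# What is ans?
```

xs has length 6. Negative index -3 maps to positive index 6 + (-3) = 3. xs[3] = 86.
xs has length 6. Negative index -1 maps to positive index 6 + (-1) = 5. xs[5] = 57.
Sum: 86 + 57 = 143.

143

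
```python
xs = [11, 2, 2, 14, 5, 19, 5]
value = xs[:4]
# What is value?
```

xs has length 7. The slice xs[:4] selects indices [0, 1, 2, 3] (0->11, 1->2, 2->2, 3->14), giving [11, 2, 2, 14].

[11, 2, 2, 14]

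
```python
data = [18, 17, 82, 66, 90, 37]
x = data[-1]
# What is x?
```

data has length 6. Negative index -1 maps to positive index 6 + (-1) = 5. data[5] = 37.

37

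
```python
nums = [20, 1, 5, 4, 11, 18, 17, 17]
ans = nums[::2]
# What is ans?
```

nums has length 8. The slice nums[::2] selects indices [0, 2, 4, 6] (0->20, 2->5, 4->11, 6->17), giving [20, 5, 11, 17].

[20, 5, 11, 17]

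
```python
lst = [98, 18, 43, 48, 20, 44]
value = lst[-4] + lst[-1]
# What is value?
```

lst has length 6. Negative index -4 maps to positive index 6 + (-4) = 2. lst[2] = 43.
lst has length 6. Negative index -1 maps to positive index 6 + (-1) = 5. lst[5] = 44.
Sum: 43 + 44 = 87.

87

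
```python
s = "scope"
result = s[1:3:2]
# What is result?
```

s has length 5. The slice s[1:3:2] selects indices [1] (1->'c'), giving 'c'.

'c'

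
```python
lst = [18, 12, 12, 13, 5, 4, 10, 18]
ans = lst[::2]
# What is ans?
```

lst has length 8. The slice lst[::2] selects indices [0, 2, 4, 6] (0->18, 2->12, 4->5, 6->10), giving [18, 12, 5, 10].

[18, 12, 5, 10]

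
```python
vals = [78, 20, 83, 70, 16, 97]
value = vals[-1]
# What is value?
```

vals has length 6. Negative index -1 maps to positive index 6 + (-1) = 5. vals[5] = 97.

97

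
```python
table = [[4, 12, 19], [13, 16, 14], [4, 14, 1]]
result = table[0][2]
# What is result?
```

table[0] = [4, 12, 19]. Taking column 2 of that row yields 19.

19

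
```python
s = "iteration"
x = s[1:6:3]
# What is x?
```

s has length 9. The slice s[1:6:3] selects indices [1, 4] (1->'t', 4->'a'), giving 'ta'.

'ta'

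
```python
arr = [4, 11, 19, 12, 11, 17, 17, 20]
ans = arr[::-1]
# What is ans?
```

arr has length 8. The slice arr[::-1] selects indices [7, 6, 5, 4, 3, 2, 1, 0] (7->20, 6->17, 5->17, 4->11, 3->12, 2->19, 1->11, 0->4), giving [20, 17, 17, 11, 12, 19, 11, 4].

[20, 17, 17, 11, 12, 19, 11, 4]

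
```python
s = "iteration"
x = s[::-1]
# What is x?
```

s has length 9. The slice s[::-1] selects indices [8, 7, 6, 5, 4, 3, 2, 1, 0] (8->'n', 7->'o', 6->'i', 5->'t', 4->'a', 3->'r', 2->'e', 1->'t', 0->'i'), giving 'noitareti'.

'noitareti'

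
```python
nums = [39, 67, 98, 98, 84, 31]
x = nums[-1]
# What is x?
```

nums has length 6. Negative index -1 maps to positive index 6 + (-1) = 5. nums[5] = 31.

31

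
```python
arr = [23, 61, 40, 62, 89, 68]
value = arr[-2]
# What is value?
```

arr has length 6. Negative index -2 maps to positive index 6 + (-2) = 4. arr[4] = 89.

89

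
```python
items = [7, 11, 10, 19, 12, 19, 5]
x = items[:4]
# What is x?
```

items has length 7. The slice items[:4] selects indices [0, 1, 2, 3] (0->7, 1->11, 2->10, 3->19), giving [7, 11, 10, 19].

[7, 11, 10, 19]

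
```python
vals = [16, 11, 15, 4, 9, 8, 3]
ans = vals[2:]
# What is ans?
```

vals has length 7. The slice vals[2:] selects indices [2, 3, 4, 5, 6] (2->15, 3->4, 4->9, 5->8, 6->3), giving [15, 4, 9, 8, 3].

[15, 4, 9, 8, 3]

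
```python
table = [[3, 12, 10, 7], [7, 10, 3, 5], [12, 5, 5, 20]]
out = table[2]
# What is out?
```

table has 3 rows. Row 2 is [12, 5, 5, 20].

[12, 5, 5, 20]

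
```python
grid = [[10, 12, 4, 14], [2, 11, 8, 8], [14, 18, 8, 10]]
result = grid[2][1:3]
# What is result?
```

grid[2] = [14, 18, 8, 10]. grid[2] has length 4. The slice grid[2][1:3] selects indices [1, 2] (1->18, 2->8), giving [18, 8].

[18, 8]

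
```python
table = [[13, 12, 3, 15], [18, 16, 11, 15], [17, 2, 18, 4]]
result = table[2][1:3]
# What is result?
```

table[2] = [17, 2, 18, 4]. table[2] has length 4. The slice table[2][1:3] selects indices [1, 2] (1->2, 2->18), giving [2, 18].

[2, 18]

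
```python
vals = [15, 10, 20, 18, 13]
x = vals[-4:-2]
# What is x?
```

vals has length 5. The slice vals[-4:-2] selects indices [1, 2] (1->10, 2->20), giving [10, 20].

[10, 20]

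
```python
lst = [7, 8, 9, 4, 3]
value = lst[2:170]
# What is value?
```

lst has length 5. The slice lst[2:170] selects indices [2, 3, 4] (2->9, 3->4, 4->3), giving [9, 4, 3].

[9, 4, 3]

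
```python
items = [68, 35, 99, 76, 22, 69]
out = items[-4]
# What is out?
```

items has length 6. Negative index -4 maps to positive index 6 + (-4) = 2. items[2] = 99.

99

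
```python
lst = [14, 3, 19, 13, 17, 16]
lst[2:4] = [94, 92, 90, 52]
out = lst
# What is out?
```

lst starts as [14, 3, 19, 13, 17, 16] (length 6). The slice lst[2:4] covers indices [2, 3] with values [19, 13]. Replacing that slice with [94, 92, 90, 52] (different length) produces [14, 3, 94, 92, 90, 52, 17, 16].

[14, 3, 94, 92, 90, 52, 17, 16]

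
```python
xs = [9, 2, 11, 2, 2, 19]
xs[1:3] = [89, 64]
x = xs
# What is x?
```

xs starts as [9, 2, 11, 2, 2, 19] (length 6). The slice xs[1:3] covers indices [1, 2] with values [2, 11]. Replacing that slice with [89, 64] (same length) produces [9, 89, 64, 2, 2, 19].

[9, 89, 64, 2, 2, 19]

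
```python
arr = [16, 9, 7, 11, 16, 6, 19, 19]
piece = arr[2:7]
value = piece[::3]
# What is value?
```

arr has length 8. The slice arr[2:7] selects indices [2, 3, 4, 5, 6] (2->7, 3->11, 4->16, 5->6, 6->19), giving [7, 11, 16, 6, 19]. So piece = [7, 11, 16, 6, 19]. piece has length 5. The slice piece[::3] selects indices [0, 3] (0->7, 3->6), giving [7, 6].

[7, 6]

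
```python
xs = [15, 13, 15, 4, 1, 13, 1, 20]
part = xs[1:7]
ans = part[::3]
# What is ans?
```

xs has length 8. The slice xs[1:7] selects indices [1, 2, 3, 4, 5, 6] (1->13, 2->15, 3->4, 4->1, 5->13, 6->1), giving [13, 15, 4, 1, 13, 1]. So part = [13, 15, 4, 1, 13, 1]. part has length 6. The slice part[::3] selects indices [0, 3] (0->13, 3->1), giving [13, 1].

[13, 1]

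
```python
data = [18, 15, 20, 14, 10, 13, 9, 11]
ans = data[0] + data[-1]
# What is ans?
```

data has length 8. data[0] = 18.
data has length 8. Negative index -1 maps to positive index 8 + (-1) = 7. data[7] = 11.
Sum: 18 + 11 = 29.

29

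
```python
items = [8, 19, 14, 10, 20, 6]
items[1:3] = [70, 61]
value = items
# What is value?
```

items starts as [8, 19, 14, 10, 20, 6] (length 6). The slice items[1:3] covers indices [1, 2] with values [19, 14]. Replacing that slice with [70, 61] (same length) produces [8, 70, 61, 10, 20, 6].

[8, 70, 61, 10, 20, 6]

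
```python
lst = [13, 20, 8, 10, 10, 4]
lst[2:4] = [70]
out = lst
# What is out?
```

lst starts as [13, 20, 8, 10, 10, 4] (length 6). The slice lst[2:4] covers indices [2, 3] with values [8, 10]. Replacing that slice with [70] (different length) produces [13, 20, 70, 10, 4].

[13, 20, 70, 10, 4]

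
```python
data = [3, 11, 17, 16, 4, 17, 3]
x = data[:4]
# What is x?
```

data has length 7. The slice data[:4] selects indices [0, 1, 2, 3] (0->3, 1->11, 2->17, 3->16), giving [3, 11, 17, 16].

[3, 11, 17, 16]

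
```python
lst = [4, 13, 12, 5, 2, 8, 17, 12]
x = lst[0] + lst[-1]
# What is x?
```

lst has length 8. lst[0] = 4.
lst has length 8. Negative index -1 maps to positive index 8 + (-1) = 7. lst[7] = 12.
Sum: 4 + 12 = 16.

16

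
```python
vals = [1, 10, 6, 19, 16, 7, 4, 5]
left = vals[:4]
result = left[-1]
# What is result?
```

vals has length 8. The slice vals[:4] selects indices [0, 1, 2, 3] (0->1, 1->10, 2->6, 3->19), giving [1, 10, 6, 19]. So left = [1, 10, 6, 19]. Then left[-1] = 19.

19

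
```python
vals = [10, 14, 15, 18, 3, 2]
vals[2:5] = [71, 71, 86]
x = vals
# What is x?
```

vals starts as [10, 14, 15, 18, 3, 2] (length 6). The slice vals[2:5] covers indices [2, 3, 4] with values [15, 18, 3]. Replacing that slice with [71, 71, 86] (same length) produces [10, 14, 71, 71, 86, 2].

[10, 14, 71, 71, 86, 2]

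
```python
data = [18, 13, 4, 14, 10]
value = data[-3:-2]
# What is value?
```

data has length 5. The slice data[-3:-2] selects indices [2] (2->4), giving [4].

[4]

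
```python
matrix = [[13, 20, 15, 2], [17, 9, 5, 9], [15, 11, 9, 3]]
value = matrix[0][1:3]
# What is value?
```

matrix[0] = [13, 20, 15, 2]. matrix[0] has length 4. The slice matrix[0][1:3] selects indices [1, 2] (1->20, 2->15), giving [20, 15].

[20, 15]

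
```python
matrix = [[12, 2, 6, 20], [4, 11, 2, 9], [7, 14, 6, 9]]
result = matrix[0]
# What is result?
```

matrix has 3 rows. Row 0 is [12, 2, 6, 20].

[12, 2, 6, 20]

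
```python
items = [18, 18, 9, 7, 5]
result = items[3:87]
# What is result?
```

items has length 5. The slice items[3:87] selects indices [3, 4] (3->7, 4->5), giving [7, 5].

[7, 5]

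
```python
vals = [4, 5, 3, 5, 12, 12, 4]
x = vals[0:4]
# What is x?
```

vals has length 7. The slice vals[0:4] selects indices [0, 1, 2, 3] (0->4, 1->5, 2->3, 3->5), giving [4, 5, 3, 5].

[4, 5, 3, 5]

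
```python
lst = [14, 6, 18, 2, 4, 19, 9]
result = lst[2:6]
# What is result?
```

lst has length 7. The slice lst[2:6] selects indices [2, 3, 4, 5] (2->18, 3->2, 4->4, 5->19), giving [18, 2, 4, 19].

[18, 2, 4, 19]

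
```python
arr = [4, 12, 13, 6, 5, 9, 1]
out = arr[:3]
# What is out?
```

arr has length 7. The slice arr[:3] selects indices [0, 1, 2] (0->4, 1->12, 2->13), giving [4, 12, 13].

[4, 12, 13]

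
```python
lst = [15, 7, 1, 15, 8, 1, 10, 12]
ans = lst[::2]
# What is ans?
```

lst has length 8. The slice lst[::2] selects indices [0, 2, 4, 6] (0->15, 2->1, 4->8, 6->10), giving [15, 1, 8, 10].

[15, 1, 8, 10]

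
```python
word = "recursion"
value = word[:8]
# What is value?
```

word has length 9. The slice word[:8] selects indices [0, 1, 2, 3, 4, 5, 6, 7] (0->'r', 1->'e', 2->'c', 3->'u', 4->'r', 5->'s', 6->'i', 7->'o'), giving 'recursio'.

'recursio'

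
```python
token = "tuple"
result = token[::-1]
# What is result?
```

token has length 5. The slice token[::-1] selects indices [4, 3, 2, 1, 0] (4->'e', 3->'l', 2->'p', 1->'u', 0->'t'), giving 'elput'.

'elput'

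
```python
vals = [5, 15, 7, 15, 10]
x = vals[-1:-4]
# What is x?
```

vals has length 5. The slice vals[-1:-4] resolves to an empty index range, so the result is [].

[]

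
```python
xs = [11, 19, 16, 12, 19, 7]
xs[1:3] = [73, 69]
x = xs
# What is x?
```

xs starts as [11, 19, 16, 12, 19, 7] (length 6). The slice xs[1:3] covers indices [1, 2] with values [19, 16]. Replacing that slice with [73, 69] (same length) produces [11, 73, 69, 12, 19, 7].

[11, 73, 69, 12, 19, 7]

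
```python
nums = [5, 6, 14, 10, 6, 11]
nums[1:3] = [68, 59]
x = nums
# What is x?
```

nums starts as [5, 6, 14, 10, 6, 11] (length 6). The slice nums[1:3] covers indices [1, 2] with values [6, 14]. Replacing that slice with [68, 59] (same length) produces [5, 68, 59, 10, 6, 11].

[5, 68, 59, 10, 6, 11]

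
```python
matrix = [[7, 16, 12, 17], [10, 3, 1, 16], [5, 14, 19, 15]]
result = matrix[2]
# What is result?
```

matrix has 3 rows. Row 2 is [5, 14, 19, 15].

[5, 14, 19, 15]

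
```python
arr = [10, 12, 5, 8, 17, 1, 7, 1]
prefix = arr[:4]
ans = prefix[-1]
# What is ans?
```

arr has length 8. The slice arr[:4] selects indices [0, 1, 2, 3] (0->10, 1->12, 2->5, 3->8), giving [10, 12, 5, 8]. So prefix = [10, 12, 5, 8]. Then prefix[-1] = 8.

8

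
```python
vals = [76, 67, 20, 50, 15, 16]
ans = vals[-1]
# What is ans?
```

vals has length 6. Negative index -1 maps to positive index 6 + (-1) = 5. vals[5] = 16.

16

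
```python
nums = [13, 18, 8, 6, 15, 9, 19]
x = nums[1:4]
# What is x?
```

nums has length 7. The slice nums[1:4] selects indices [1, 2, 3] (1->18, 2->8, 3->6), giving [18, 8, 6].

[18, 8, 6]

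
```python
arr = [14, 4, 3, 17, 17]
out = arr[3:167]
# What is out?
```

arr has length 5. The slice arr[3:167] selects indices [3, 4] (3->17, 4->17), giving [17, 17].

[17, 17]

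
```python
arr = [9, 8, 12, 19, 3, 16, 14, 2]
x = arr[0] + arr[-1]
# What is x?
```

arr has length 8. arr[0] = 9.
arr has length 8. Negative index -1 maps to positive index 8 + (-1) = 7. arr[7] = 2.
Sum: 9 + 2 = 11.

11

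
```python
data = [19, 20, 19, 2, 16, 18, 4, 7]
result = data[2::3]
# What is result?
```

data has length 8. The slice data[2::3] selects indices [2, 5] (2->19, 5->18), giving [19, 18].

[19, 18]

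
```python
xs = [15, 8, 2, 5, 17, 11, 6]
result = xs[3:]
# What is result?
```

xs has length 7. The slice xs[3:] selects indices [3, 4, 5, 6] (3->5, 4->17, 5->11, 6->6), giving [5, 17, 11, 6].

[5, 17, 11, 6]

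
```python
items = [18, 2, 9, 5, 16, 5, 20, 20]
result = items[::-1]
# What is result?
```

items has length 8. The slice items[::-1] selects indices [7, 6, 5, 4, 3, 2, 1, 0] (7->20, 6->20, 5->5, 4->16, 3->5, 2->9, 1->2, 0->18), giving [20, 20, 5, 16, 5, 9, 2, 18].

[20, 20, 5, 16, 5, 9, 2, 18]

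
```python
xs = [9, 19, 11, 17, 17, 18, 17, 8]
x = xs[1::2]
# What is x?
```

xs has length 8. The slice xs[1::2] selects indices [1, 3, 5, 7] (1->19, 3->17, 5->18, 7->8), giving [19, 17, 18, 8].

[19, 17, 18, 8]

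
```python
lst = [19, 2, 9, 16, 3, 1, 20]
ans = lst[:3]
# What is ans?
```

lst has length 7. The slice lst[:3] selects indices [0, 1, 2] (0->19, 1->2, 2->9), giving [19, 2, 9].

[19, 2, 9]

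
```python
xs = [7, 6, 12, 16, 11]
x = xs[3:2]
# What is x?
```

xs has length 5. The slice xs[3:2] resolves to an empty index range, so the result is [].

[]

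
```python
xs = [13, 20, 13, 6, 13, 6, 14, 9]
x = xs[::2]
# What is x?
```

xs has length 8. The slice xs[::2] selects indices [0, 2, 4, 6] (0->13, 2->13, 4->13, 6->14), giving [13, 13, 13, 14].

[13, 13, 13, 14]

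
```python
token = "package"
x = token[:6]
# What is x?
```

token has length 7. The slice token[:6] selects indices [0, 1, 2, 3, 4, 5] (0->'p', 1->'a', 2->'c', 3->'k', 4->'a', 5->'g'), giving 'packag'.

'packag'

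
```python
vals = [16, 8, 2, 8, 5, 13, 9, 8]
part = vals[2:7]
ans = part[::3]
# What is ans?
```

vals has length 8. The slice vals[2:7] selects indices [2, 3, 4, 5, 6] (2->2, 3->8, 4->5, 5->13, 6->9), giving [2, 8, 5, 13, 9]. So part = [2, 8, 5, 13, 9]. part has length 5. The slice part[::3] selects indices [0, 3] (0->2, 3->13), giving [2, 13].

[2, 13]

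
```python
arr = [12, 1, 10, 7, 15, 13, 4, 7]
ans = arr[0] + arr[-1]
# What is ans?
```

arr has length 8. arr[0] = 12.
arr has length 8. Negative index -1 maps to positive index 8 + (-1) = 7. arr[7] = 7.
Sum: 12 + 7 = 19.

19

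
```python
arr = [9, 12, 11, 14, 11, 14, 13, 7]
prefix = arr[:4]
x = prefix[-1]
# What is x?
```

arr has length 8. The slice arr[:4] selects indices [0, 1, 2, 3] (0->9, 1->12, 2->11, 3->14), giving [9, 12, 11, 14]. So prefix = [9, 12, 11, 14]. Then prefix[-1] = 14.

14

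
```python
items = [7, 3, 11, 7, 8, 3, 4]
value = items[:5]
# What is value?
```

items has length 7. The slice items[:5] selects indices [0, 1, 2, 3, 4] (0->7, 1->3, 2->11, 3->7, 4->8), giving [7, 3, 11, 7, 8].

[7, 3, 11, 7, 8]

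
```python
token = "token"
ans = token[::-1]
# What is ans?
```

token has length 5. The slice token[::-1] selects indices [4, 3, 2, 1, 0] (4->'n', 3->'e', 2->'k', 1->'o', 0->'t'), giving 'nekot'.

'nekot'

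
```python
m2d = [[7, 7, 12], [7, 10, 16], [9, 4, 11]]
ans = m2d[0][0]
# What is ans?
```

m2d[0] = [7, 7, 12]. Taking column 0 of that row yields 7.

7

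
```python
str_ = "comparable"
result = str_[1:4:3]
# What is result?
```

str_ has length 10. The slice str_[1:4:3] selects indices [1] (1->'o'), giving 'o'.

'o'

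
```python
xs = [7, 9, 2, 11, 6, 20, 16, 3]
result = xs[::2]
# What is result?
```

xs has length 8. The slice xs[::2] selects indices [0, 2, 4, 6] (0->7, 2->2, 4->6, 6->16), giving [7, 2, 6, 16].

[7, 2, 6, 16]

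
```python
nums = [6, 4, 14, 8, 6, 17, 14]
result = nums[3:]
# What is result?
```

nums has length 7. The slice nums[3:] selects indices [3, 4, 5, 6] (3->8, 4->6, 5->17, 6->14), giving [8, 6, 17, 14].

[8, 6, 17, 14]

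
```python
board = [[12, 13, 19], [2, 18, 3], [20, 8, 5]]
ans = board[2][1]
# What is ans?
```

board[2] = [20, 8, 5]. Taking column 1 of that row yields 8.

8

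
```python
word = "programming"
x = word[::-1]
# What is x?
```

word has length 11. The slice word[::-1] selects indices [10, 9, 8, 7, 6, 5, 4, 3, 2, 1, 0] (10->'g', 9->'n', 8->'i', 7->'m', 6->'m', 5->'a', 4->'r', 3->'g', 2->'o', 1->'r', 0->'p'), giving 'gnimmargorp'.

'gnimmargorp'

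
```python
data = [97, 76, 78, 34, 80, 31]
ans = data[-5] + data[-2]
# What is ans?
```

data has length 6. Negative index -5 maps to positive index 6 + (-5) = 1. data[1] = 76.
data has length 6. Negative index -2 maps to positive index 6 + (-2) = 4. data[4] = 80.
Sum: 76 + 80 = 156.

156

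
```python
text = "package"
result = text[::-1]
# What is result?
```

text has length 7. The slice text[::-1] selects indices [6, 5, 4, 3, 2, 1, 0] (6->'e', 5->'g', 4->'a', 3->'k', 2->'c', 1->'a', 0->'p'), giving 'egakcap'.

'egakcap'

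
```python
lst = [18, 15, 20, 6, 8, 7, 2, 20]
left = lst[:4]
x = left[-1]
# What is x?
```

lst has length 8. The slice lst[:4] selects indices [0, 1, 2, 3] (0->18, 1->15, 2->20, 3->6), giving [18, 15, 20, 6]. So left = [18, 15, 20, 6]. Then left[-1] = 6.

6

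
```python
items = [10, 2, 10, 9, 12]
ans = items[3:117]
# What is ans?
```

items has length 5. The slice items[3:117] selects indices [3, 4] (3->9, 4->12), giving [9, 12].

[9, 12]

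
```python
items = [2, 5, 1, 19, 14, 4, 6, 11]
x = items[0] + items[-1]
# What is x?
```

items has length 8. items[0] = 2.
items has length 8. Negative index -1 maps to positive index 8 + (-1) = 7. items[7] = 11.
Sum: 2 + 11 = 13.

13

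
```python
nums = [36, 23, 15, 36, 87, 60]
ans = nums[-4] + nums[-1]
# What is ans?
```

nums has length 6. Negative index -4 maps to positive index 6 + (-4) = 2. nums[2] = 15.
nums has length 6. Negative index -1 maps to positive index 6 + (-1) = 5. nums[5] = 60.
Sum: 15 + 60 = 75.

75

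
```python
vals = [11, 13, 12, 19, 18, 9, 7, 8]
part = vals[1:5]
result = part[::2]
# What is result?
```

vals has length 8. The slice vals[1:5] selects indices [1, 2, 3, 4] (1->13, 2->12, 3->19, 4->18), giving [13, 12, 19, 18]. So part = [13, 12, 19, 18]. part has length 4. The slice part[::2] selects indices [0, 2] (0->13, 2->19), giving [13, 19].

[13, 19]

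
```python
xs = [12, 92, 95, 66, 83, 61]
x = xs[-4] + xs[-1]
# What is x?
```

xs has length 6. Negative index -4 maps to positive index 6 + (-4) = 2. xs[2] = 95.
xs has length 6. Negative index -1 maps to positive index 6 + (-1) = 5. xs[5] = 61.
Sum: 95 + 61 = 156.

156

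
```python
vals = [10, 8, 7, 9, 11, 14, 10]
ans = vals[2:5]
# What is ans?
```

vals has length 7. The slice vals[2:5] selects indices [2, 3, 4] (2->7, 3->9, 4->11), giving [7, 9, 11].

[7, 9, 11]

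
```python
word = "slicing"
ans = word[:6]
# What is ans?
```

word has length 7. The slice word[:6] selects indices [0, 1, 2, 3, 4, 5] (0->'s', 1->'l', 2->'i', 3->'c', 4->'i', 5->'n'), giving 'slicin'.

'slicin'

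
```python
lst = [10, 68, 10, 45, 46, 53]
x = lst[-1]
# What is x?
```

lst has length 6. Negative index -1 maps to positive index 6 + (-1) = 5. lst[5] = 53.

53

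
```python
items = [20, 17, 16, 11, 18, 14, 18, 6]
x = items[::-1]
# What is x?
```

items has length 8. The slice items[::-1] selects indices [7, 6, 5, 4, 3, 2, 1, 0] (7->6, 6->18, 5->14, 4->18, 3->11, 2->16, 1->17, 0->20), giving [6, 18, 14, 18, 11, 16, 17, 20].

[6, 18, 14, 18, 11, 16, 17, 20]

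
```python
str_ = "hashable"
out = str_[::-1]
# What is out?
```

str_ has length 8. The slice str_[::-1] selects indices [7, 6, 5, 4, 3, 2, 1, 0] (7->'e', 6->'l', 5->'b', 4->'a', 3->'h', 2->'s', 1->'a', 0->'h'), giving 'elbahsah'.

'elbahsah'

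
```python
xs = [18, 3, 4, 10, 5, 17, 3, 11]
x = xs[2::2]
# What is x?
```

xs has length 8. The slice xs[2::2] selects indices [2, 4, 6] (2->4, 4->5, 6->3), giving [4, 5, 3].

[4, 5, 3]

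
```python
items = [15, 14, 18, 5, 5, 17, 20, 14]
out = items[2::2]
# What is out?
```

items has length 8. The slice items[2::2] selects indices [2, 4, 6] (2->18, 4->5, 6->20), giving [18, 5, 20].

[18, 5, 20]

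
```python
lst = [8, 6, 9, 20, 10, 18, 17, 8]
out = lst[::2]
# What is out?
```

lst has length 8. The slice lst[::2] selects indices [0, 2, 4, 6] (0->8, 2->9, 4->10, 6->17), giving [8, 9, 10, 17].

[8, 9, 10, 17]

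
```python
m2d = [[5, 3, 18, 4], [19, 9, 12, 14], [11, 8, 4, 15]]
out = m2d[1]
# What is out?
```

m2d has 3 rows. Row 1 is [19, 9, 12, 14].

[19, 9, 12, 14]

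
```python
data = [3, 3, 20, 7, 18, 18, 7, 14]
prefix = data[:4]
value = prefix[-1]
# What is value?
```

data has length 8. The slice data[:4] selects indices [0, 1, 2, 3] (0->3, 1->3, 2->20, 3->7), giving [3, 3, 20, 7]. So prefix = [3, 3, 20, 7]. Then prefix[-1] = 7.

7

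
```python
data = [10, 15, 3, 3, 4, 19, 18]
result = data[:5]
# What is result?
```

data has length 7. The slice data[:5] selects indices [0, 1, 2, 3, 4] (0->10, 1->15, 2->3, 3->3, 4->4), giving [10, 15, 3, 3, 4].

[10, 15, 3, 3, 4]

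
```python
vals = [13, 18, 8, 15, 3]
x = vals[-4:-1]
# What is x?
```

vals has length 5. The slice vals[-4:-1] selects indices [1, 2, 3] (1->18, 2->8, 3->15), giving [18, 8, 15].

[18, 8, 15]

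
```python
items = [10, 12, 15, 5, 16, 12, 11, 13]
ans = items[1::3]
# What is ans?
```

items has length 8. The slice items[1::3] selects indices [1, 4, 7] (1->12, 4->16, 7->13), giving [12, 16, 13].

[12, 16, 13]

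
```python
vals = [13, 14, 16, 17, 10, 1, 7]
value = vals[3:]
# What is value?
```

vals has length 7. The slice vals[3:] selects indices [3, 4, 5, 6] (3->17, 4->10, 5->1, 6->7), giving [17, 10, 1, 7].

[17, 10, 1, 7]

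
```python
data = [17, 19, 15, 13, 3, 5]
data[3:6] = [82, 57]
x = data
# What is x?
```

data starts as [17, 19, 15, 13, 3, 5] (length 6). The slice data[3:6] covers indices [3, 4, 5] with values [13, 3, 5]. Replacing that slice with [82, 57] (different length) produces [17, 19, 15, 82, 57].

[17, 19, 15, 82, 57]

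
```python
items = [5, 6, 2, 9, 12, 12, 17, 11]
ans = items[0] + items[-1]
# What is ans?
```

items has length 8. items[0] = 5.
items has length 8. Negative index -1 maps to positive index 8 + (-1) = 7. items[7] = 11.
Sum: 5 + 11 = 16.

16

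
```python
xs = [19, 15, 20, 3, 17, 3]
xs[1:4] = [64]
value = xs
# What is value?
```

xs starts as [19, 15, 20, 3, 17, 3] (length 6). The slice xs[1:4] covers indices [1, 2, 3] with values [15, 20, 3]. Replacing that slice with [64] (different length) produces [19, 64, 17, 3].

[19, 64, 17, 3]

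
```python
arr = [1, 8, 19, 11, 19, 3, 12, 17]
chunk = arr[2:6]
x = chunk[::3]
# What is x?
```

arr has length 8. The slice arr[2:6] selects indices [2, 3, 4, 5] (2->19, 3->11, 4->19, 5->3), giving [19, 11, 19, 3]. So chunk = [19, 11, 19, 3]. chunk has length 4. The slice chunk[::3] selects indices [0, 3] (0->19, 3->3), giving [19, 3].

[19, 3]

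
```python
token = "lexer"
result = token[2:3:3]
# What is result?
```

token has length 5. The slice token[2:3:3] selects indices [2] (2->'x'), giving 'x'.

'x'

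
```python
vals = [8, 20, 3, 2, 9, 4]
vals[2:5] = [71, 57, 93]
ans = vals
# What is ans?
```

vals starts as [8, 20, 3, 2, 9, 4] (length 6). The slice vals[2:5] covers indices [2, 3, 4] with values [3, 2, 9]. Replacing that slice with [71, 57, 93] (same length) produces [8, 20, 71, 57, 93, 4].

[8, 20, 71, 57, 93, 4]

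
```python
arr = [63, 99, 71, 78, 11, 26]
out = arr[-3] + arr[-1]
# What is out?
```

arr has length 6. Negative index -3 maps to positive index 6 + (-3) = 3. arr[3] = 78.
arr has length 6. Negative index -1 maps to positive index 6 + (-1) = 5. arr[5] = 26.
Sum: 78 + 26 = 104.

104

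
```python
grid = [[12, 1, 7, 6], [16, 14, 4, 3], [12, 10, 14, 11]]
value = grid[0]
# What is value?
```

grid has 3 rows. Row 0 is [12, 1, 7, 6].

[12, 1, 7, 6]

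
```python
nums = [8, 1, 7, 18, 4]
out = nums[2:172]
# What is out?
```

nums has length 5. The slice nums[2:172] selects indices [2, 3, 4] (2->7, 3->18, 4->4), giving [7, 18, 4].

[7, 18, 4]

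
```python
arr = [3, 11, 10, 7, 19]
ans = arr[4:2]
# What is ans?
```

arr has length 5. The slice arr[4:2] resolves to an empty index range, so the result is [].

[]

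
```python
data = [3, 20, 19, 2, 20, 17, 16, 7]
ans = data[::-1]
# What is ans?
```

data has length 8. The slice data[::-1] selects indices [7, 6, 5, 4, 3, 2, 1, 0] (7->7, 6->16, 5->17, 4->20, 3->2, 2->19, 1->20, 0->3), giving [7, 16, 17, 20, 2, 19, 20, 3].

[7, 16, 17, 20, 2, 19, 20, 3]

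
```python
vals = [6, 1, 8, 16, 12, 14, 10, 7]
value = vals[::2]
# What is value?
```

vals has length 8. The slice vals[::2] selects indices [0, 2, 4, 6] (0->6, 2->8, 4->12, 6->10), giving [6, 8, 12, 10].

[6, 8, 12, 10]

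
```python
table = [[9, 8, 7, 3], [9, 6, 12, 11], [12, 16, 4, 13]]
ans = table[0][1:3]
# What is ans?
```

table[0] = [9, 8, 7, 3]. table[0] has length 4. The slice table[0][1:3] selects indices [1, 2] (1->8, 2->7), giving [8, 7].

[8, 7]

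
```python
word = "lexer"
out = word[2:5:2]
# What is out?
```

word has length 5. The slice word[2:5:2] selects indices [2, 4] (2->'x', 4->'r'), giving 'xr'.

'xr'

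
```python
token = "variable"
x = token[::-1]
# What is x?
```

token has length 8. The slice token[::-1] selects indices [7, 6, 5, 4, 3, 2, 1, 0] (7->'e', 6->'l', 5->'b', 4->'a', 3->'i', 2->'r', 1->'a', 0->'v'), giving 'elbairav'.

'elbairav'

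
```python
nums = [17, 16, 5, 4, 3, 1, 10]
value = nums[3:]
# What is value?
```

nums has length 7. The slice nums[3:] selects indices [3, 4, 5, 6] (3->4, 4->3, 5->1, 6->10), giving [4, 3, 1, 10].

[4, 3, 1, 10]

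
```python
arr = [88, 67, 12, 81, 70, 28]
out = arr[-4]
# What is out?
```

arr has length 6. Negative index -4 maps to positive index 6 + (-4) = 2. arr[2] = 12.

12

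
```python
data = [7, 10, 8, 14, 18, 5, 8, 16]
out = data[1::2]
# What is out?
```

data has length 8. The slice data[1::2] selects indices [1, 3, 5, 7] (1->10, 3->14, 5->5, 7->16), giving [10, 14, 5, 16].

[10, 14, 5, 16]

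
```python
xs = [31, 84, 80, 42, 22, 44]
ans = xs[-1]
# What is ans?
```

xs has length 6. Negative index -1 maps to positive index 6 + (-1) = 5. xs[5] = 44.

44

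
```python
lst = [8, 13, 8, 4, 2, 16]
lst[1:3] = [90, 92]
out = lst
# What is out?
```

lst starts as [8, 13, 8, 4, 2, 16] (length 6). The slice lst[1:3] covers indices [1, 2] with values [13, 8]. Replacing that slice with [90, 92] (same length) produces [8, 90, 92, 4, 2, 16].

[8, 90, 92, 4, 2, 16]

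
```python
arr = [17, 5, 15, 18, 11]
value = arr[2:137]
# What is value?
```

arr has length 5. The slice arr[2:137] selects indices [2, 3, 4] (2->15, 3->18, 4->11), giving [15, 18, 11].

[15, 18, 11]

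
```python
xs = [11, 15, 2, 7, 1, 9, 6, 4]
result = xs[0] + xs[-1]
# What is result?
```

xs has length 8. xs[0] = 11.
xs has length 8. Negative index -1 maps to positive index 8 + (-1) = 7. xs[7] = 4.
Sum: 11 + 4 = 15.

15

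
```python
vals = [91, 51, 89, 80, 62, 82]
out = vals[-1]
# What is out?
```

vals has length 6. Negative index -1 maps to positive index 6 + (-1) = 5. vals[5] = 82.

82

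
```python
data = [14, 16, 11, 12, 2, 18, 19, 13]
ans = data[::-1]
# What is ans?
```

data has length 8. The slice data[::-1] selects indices [7, 6, 5, 4, 3, 2, 1, 0] (7->13, 6->19, 5->18, 4->2, 3->12, 2->11, 1->16, 0->14), giving [13, 19, 18, 2, 12, 11, 16, 14].

[13, 19, 18, 2, 12, 11, 16, 14]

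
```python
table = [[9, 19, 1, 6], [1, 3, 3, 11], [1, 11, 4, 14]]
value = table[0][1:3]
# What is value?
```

table[0] = [9, 19, 1, 6]. table[0] has length 4. The slice table[0][1:3] selects indices [1, 2] (1->19, 2->1), giving [19, 1].

[19, 1]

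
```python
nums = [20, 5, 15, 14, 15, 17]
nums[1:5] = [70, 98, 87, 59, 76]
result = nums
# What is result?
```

nums starts as [20, 5, 15, 14, 15, 17] (length 6). The slice nums[1:5] covers indices [1, 2, 3, 4] with values [5, 15, 14, 15]. Replacing that slice with [70, 98, 87, 59, 76] (different length) produces [20, 70, 98, 87, 59, 76, 17].

[20, 70, 98, 87, 59, 76, 17]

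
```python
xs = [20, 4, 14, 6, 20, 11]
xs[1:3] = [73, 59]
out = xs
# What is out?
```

xs starts as [20, 4, 14, 6, 20, 11] (length 6). The slice xs[1:3] covers indices [1, 2] with values [4, 14]. Replacing that slice with [73, 59] (same length) produces [20, 73, 59, 6, 20, 11].

[20, 73, 59, 6, 20, 11]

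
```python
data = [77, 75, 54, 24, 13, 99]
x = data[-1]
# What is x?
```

data has length 6. Negative index -1 maps to positive index 6 + (-1) = 5. data[5] = 99.

99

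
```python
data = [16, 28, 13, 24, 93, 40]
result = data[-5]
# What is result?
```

data has length 6. Negative index -5 maps to positive index 6 + (-5) = 1. data[1] = 28.

28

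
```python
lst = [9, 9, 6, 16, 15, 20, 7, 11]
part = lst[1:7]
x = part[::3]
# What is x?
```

lst has length 8. The slice lst[1:7] selects indices [1, 2, 3, 4, 5, 6] (1->9, 2->6, 3->16, 4->15, 5->20, 6->7), giving [9, 6, 16, 15, 20, 7]. So part = [9, 6, 16, 15, 20, 7]. part has length 6. The slice part[::3] selects indices [0, 3] (0->9, 3->15), giving [9, 15].

[9, 15]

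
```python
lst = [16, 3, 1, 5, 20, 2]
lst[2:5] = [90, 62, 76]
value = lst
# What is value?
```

lst starts as [16, 3, 1, 5, 20, 2] (length 6). The slice lst[2:5] covers indices [2, 3, 4] with values [1, 5, 20]. Replacing that slice with [90, 62, 76] (same length) produces [16, 3, 90, 62, 76, 2].

[16, 3, 90, 62, 76, 2]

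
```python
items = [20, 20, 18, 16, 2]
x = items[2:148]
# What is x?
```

items has length 5. The slice items[2:148] selects indices [2, 3, 4] (2->18, 3->16, 4->2), giving [18, 16, 2].

[18, 16, 2]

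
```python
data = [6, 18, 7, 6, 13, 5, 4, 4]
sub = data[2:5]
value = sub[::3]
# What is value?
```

data has length 8. The slice data[2:5] selects indices [2, 3, 4] (2->7, 3->6, 4->13), giving [7, 6, 13]. So sub = [7, 6, 13]. sub has length 3. The slice sub[::3] selects indices [0] (0->7), giving [7].

[7]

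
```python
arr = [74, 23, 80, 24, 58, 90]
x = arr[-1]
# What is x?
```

arr has length 6. Negative index -1 maps to positive index 6 + (-1) = 5. arr[5] = 90.

90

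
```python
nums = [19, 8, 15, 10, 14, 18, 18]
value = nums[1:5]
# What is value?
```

nums has length 7. The slice nums[1:5] selects indices [1, 2, 3, 4] (1->8, 2->15, 3->10, 4->14), giving [8, 15, 10, 14].

[8, 15, 10, 14]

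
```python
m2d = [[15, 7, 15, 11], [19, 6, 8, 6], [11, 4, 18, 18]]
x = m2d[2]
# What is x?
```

m2d has 3 rows. Row 2 is [11, 4, 18, 18].

[11, 4, 18, 18]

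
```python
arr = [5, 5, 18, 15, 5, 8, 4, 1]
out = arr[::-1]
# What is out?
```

arr has length 8. The slice arr[::-1] selects indices [7, 6, 5, 4, 3, 2, 1, 0] (7->1, 6->4, 5->8, 4->5, 3->15, 2->18, 1->5, 0->5), giving [1, 4, 8, 5, 15, 18, 5, 5].

[1, 4, 8, 5, 15, 18, 5, 5]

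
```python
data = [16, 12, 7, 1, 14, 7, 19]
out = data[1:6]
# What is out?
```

data has length 7. The slice data[1:6] selects indices [1, 2, 3, 4, 5] (1->12, 2->7, 3->1, 4->14, 5->7), giving [12, 7, 1, 14, 7].

[12, 7, 1, 14, 7]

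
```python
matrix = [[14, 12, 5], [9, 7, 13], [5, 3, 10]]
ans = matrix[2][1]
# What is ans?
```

matrix[2] = [5, 3, 10]. Taking column 1 of that row yields 3.

3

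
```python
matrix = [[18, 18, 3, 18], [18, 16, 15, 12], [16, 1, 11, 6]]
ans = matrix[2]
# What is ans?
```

matrix has 3 rows. Row 2 is [16, 1, 11, 6].

[16, 1, 11, 6]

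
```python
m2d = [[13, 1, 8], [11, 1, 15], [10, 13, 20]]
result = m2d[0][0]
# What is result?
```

m2d[0] = [13, 1, 8]. Taking column 0 of that row yields 13.

13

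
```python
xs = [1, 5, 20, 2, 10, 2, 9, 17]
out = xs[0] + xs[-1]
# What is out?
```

xs has length 8. xs[0] = 1.
xs has length 8. Negative index -1 maps to positive index 8 + (-1) = 7. xs[7] = 17.
Sum: 1 + 17 = 18.

18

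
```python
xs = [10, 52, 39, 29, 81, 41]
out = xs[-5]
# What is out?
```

xs has length 6. Negative index -5 maps to positive index 6 + (-5) = 1. xs[1] = 52.

52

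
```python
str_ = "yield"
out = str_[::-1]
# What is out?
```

str_ has length 5. The slice str_[::-1] selects indices [4, 3, 2, 1, 0] (4->'d', 3->'l', 2->'e', 1->'i', 0->'y'), giving 'dleiy'.

'dleiy'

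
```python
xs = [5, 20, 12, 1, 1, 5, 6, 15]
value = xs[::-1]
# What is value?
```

xs has length 8. The slice xs[::-1] selects indices [7, 6, 5, 4, 3, 2, 1, 0] (7->15, 6->6, 5->5, 4->1, 3->1, 2->12, 1->20, 0->5), giving [15, 6, 5, 1, 1, 12, 20, 5].

[15, 6, 5, 1, 1, 12, 20, 5]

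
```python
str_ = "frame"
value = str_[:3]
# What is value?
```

str_ has length 5. The slice str_[:3] selects indices [0, 1, 2] (0->'f', 1->'r', 2->'a'), giving 'fra'.

'fra'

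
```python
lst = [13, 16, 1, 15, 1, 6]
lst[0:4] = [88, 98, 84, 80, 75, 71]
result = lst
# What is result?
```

lst starts as [13, 16, 1, 15, 1, 6] (length 6). The slice lst[0:4] covers indices [0, 1, 2, 3] with values [13, 16, 1, 15]. Replacing that slice with [88, 98, 84, 80, 75, 71] (different length) produces [88, 98, 84, 80, 75, 71, 1, 6].

[88, 98, 84, 80, 75, 71, 1, 6]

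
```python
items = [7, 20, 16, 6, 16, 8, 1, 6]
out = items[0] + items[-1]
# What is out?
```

items has length 8. items[0] = 7.
items has length 8. Negative index -1 maps to positive index 8 + (-1) = 7. items[7] = 6.
Sum: 7 + 6 = 13.

13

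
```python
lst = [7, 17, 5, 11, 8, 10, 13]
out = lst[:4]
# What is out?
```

lst has length 7. The slice lst[:4] selects indices [0, 1, 2, 3] (0->7, 1->17, 2->5, 3->11), giving [7, 17, 5, 11].

[7, 17, 5, 11]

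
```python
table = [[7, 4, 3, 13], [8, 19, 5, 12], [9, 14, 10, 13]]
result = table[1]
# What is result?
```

table has 3 rows. Row 1 is [8, 19, 5, 12].

[8, 19, 5, 12]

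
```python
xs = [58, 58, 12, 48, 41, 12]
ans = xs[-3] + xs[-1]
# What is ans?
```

xs has length 6. Negative index -3 maps to positive index 6 + (-3) = 3. xs[3] = 48.
xs has length 6. Negative index -1 maps to positive index 6 + (-1) = 5. xs[5] = 12.
Sum: 48 + 12 = 60.

60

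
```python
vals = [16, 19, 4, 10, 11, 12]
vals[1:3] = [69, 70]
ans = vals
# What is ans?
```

vals starts as [16, 19, 4, 10, 11, 12] (length 6). The slice vals[1:3] covers indices [1, 2] with values [19, 4]. Replacing that slice with [69, 70] (same length) produces [16, 69, 70, 10, 11, 12].

[16, 69, 70, 10, 11, 12]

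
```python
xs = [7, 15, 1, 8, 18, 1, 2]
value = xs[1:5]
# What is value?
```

xs has length 7. The slice xs[1:5] selects indices [1, 2, 3, 4] (1->15, 2->1, 3->8, 4->18), giving [15, 1, 8, 18].

[15, 1, 8, 18]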